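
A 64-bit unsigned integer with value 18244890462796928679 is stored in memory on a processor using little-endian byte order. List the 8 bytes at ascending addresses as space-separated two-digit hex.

A7 56 EC D8 35 DF 32 FD

18244890462796928679 in hexadecimal, padded to 64 bits, is 0xFD32DF35D8EC56A7.
Split into bytes (most-significant first): FD 32 DF 35 D8 EC 56 A7.
Little-endian: lowest address holds the least-significant byte.
So at ascending addresses the bytes are A7 56 EC D8 35 DF 32 FD.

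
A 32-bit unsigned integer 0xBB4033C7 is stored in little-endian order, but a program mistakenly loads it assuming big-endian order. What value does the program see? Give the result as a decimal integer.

3342024891

Stored little-endian, the bytes at ascending addresses are C7 33 40 BB.
Read back as big-endian, the last byte is least significant, giving 0xC73340BB.
0xC73340BB = 3342024891.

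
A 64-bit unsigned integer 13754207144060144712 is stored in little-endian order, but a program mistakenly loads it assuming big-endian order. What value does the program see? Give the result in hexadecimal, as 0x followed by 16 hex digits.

13754207144060144712 in 64-bit hexadecimal is 0xBEE0C2864CD84C48.
Stored little-endian, the bytes at ascending addresses are 48 4C D8 4C 86 C2 E0 BE.
Read back as big-endian, the last byte is least significant, giving 0x484CD84C86C2E0BE.

0x484CD84C86C2E0BE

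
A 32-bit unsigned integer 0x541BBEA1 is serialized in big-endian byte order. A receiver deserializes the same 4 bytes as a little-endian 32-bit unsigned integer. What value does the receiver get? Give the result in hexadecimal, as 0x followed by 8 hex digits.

0xA1BE1B54

Stored big-endian, the bytes at ascending addresses are 54 1B BE A1.
Read back as little-endian, the first byte is least significant, giving 0xA1BE1B54.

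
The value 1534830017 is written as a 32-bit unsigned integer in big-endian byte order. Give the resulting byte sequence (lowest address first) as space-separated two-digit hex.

5B 7B A5 C1

1534830017 in hexadecimal, padded to 32 bits, is 0x5B7BA5C1.
Split into bytes (most-significant first): 5B 7B A5 C1.
Big-endian: lowest address holds the most-significant byte.
So the memory order matches the most-significant-first order: 5B 7B A5 C1.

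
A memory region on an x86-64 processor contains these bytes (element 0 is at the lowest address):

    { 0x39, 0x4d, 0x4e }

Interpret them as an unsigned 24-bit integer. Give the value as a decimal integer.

5131577

In little-endian order the low byte comes first in memory.
Reassemble most-significant byte first: 4E 4D 39 → 0x4E4D39.
0x4E4D39 = 5131577.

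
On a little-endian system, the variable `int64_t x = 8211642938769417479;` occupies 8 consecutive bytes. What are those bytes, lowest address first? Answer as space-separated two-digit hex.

8211642938769417479 in hexadecimal, padded to 64 bits, is 0x71F59DBEE3B22507.
Split into bytes (most-significant first): 71 F5 9D BE E3 B2 25 07.
Little-endian stores the least-significant byte at the lowest address.
So at ascending addresses the bytes are 07 25 B2 E3 BE 9D F5 71.

07 25 B2 E3 BE 9D F5 71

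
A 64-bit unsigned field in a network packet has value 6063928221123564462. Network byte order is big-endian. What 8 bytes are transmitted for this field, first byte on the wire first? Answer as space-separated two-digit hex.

6063928221123564462 in hexadecimal, padded to 64 bits, is 0x54276696CB8953AE.
Split into bytes (most-significant first): 54 27 66 96 CB 89 53 AE.
Big-endian: lowest address holds the most-significant byte.
So the memory order matches the most-significant-first order: 54 27 66 96 CB 89 53 AE.

54 27 66 96 CB 89 53 AE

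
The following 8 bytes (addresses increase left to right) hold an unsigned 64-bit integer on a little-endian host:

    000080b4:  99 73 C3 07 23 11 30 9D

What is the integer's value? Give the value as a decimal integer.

Little-endian stores the least-significant byte at the lowest address.
Reassemble most-significant byte first: 9D 30 11 23 07 C3 73 99 → 0x9D30112307C37399.
0x9D30112307C37399 = 11326571904988574617.

11326571904988574617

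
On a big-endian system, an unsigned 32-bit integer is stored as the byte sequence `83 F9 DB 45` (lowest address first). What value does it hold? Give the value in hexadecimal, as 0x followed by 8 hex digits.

0x83F9DB45

Big-endian: lowest address holds the most-significant byte.
The bytes are already most-significant first: 0x83F9DB45.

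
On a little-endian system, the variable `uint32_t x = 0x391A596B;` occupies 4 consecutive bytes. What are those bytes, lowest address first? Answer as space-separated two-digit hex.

Split into bytes (most-significant first): 39 1A 59 6B.
Little-endian stores the least-significant byte at the lowest address.
So at ascending addresses the bytes are 6B 59 1A 39.

6B 59 1A 39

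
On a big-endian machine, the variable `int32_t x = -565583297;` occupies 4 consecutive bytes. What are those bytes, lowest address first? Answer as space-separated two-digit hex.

DE 49 E2 3F

Two's complement of -565583297 in 32 bits: 565583297 = 0x21B61DC1; invert → 0xDE49E23E; add 1 → 0xDE49E23F.
Split into bytes (most-significant first): DE 49 E2 3F.
Big-endian stores the most-significant byte at the lowest address.
So the memory order matches the most-significant-first order: DE 49 E2 3F.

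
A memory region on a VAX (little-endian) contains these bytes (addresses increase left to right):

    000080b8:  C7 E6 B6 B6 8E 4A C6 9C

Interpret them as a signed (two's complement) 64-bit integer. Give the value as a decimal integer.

-7149945381592832313

In little-endian order the low byte comes first in memory.
Reassemble most-significant byte first: 9C C6 4A 8E B6 B6 E6 C7 → 0x9CC64A8EB6B6E6C7.
Top bit is set, so as a signed 64-bit value this is 0x9CC64A8EB6B6E6C7 − 2^64 = -7149945381592832313.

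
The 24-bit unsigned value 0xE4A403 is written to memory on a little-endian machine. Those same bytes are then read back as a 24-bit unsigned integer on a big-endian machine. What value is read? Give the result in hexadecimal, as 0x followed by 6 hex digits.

Stored little-endian, the bytes at ascending addresses are 03 A4 E4.
Read back as big-endian, the last byte is least significant, giving 0x03A4E4.

0x03A4E4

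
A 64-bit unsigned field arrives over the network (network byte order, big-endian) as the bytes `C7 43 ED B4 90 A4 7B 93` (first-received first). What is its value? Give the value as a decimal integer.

14358581396763868051

In big-endian order the high byte comes first in memory.
The bytes are already most-significant first: 0xC743EDB490A47B93.
0xC743EDB490A47B93 = 14358581396763868051.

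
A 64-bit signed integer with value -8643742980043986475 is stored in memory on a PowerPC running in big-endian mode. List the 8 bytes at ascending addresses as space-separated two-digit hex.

88 0B 41 8E 60 B3 A9 D5

Two's complement of -8643742980043986475 in 64 bits: 8643742980043986475 = 0x77F4BE719F4C562B; invert → 0x880B418E60B3A9D4; add 1 → 0x880B418E60B3A9D5.
Split into bytes (most-significant first): 88 0B 41 8E 60 B3 A9 D5.
Big-endian stores the most-significant byte at the lowest address.
So the memory order matches the most-significant-first order: 88 0B 41 8E 60 B3 A9 D5.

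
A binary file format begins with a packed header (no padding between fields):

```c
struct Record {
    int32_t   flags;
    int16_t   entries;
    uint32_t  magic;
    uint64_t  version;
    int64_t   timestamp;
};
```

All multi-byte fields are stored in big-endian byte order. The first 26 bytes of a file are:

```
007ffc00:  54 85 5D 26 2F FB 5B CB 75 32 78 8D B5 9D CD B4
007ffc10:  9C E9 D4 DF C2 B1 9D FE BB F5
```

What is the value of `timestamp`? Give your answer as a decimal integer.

`timestamp` follows `flags` (4 B), `entries` (2 B), `magic` (4 B), `version` (8 B), so it starts at offset 4 + 2 + 4 + 8 = 18 and occupies 8 bytes.
Bytes at offsets 18..25: D4 DF C2 B1 9D FE BB F5.
Big-endian: lowest address holds the most-significant byte.
The bytes are already most-significant first: 0xD4DFC2B19DFEBBF5.
Top bit is set, so as a signed 64-bit value this is 0xD4DFC2B19DFEBBF5 − 2^64 = -3107551149746635787.

-3107551149746635787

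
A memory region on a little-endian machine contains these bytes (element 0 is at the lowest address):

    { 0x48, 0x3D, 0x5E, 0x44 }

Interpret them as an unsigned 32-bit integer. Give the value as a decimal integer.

1147026760

In little-endian order the low byte comes first in memory.
Reassemble most-significant byte first: 44 5E 3D 48 → 0x445E3D48.
0x445E3D48 = 1147026760.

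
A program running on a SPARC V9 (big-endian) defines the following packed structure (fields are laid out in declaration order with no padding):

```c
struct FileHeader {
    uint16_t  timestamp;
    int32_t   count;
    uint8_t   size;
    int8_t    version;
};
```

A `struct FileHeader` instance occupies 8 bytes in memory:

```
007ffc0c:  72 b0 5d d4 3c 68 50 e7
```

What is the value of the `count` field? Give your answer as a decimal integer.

`count` follows `timestamp` (2 bytes), so it starts at byte offset 2 and occupies 4 bytes.
Bytes at offsets 2..5: 5D D4 3C 68.
In big-endian order the high byte comes first in memory.
The bytes are already most-significant first: 0x5DD43C68.
0x5DD43C68 = 1574190184.

1574190184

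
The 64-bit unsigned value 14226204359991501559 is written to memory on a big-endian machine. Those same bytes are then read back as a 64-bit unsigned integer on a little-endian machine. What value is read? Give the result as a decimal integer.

14226204359991501559 in 64-bit hexadecimal is 0xC56DA17DE36822F7.
Stored big-endian, the bytes at ascending addresses are C5 6D A1 7D E3 68 22 F7.
Read back as little-endian, the first byte is least significant, giving 0xF72268E37DA16DC5.
0xF72268E37DA16DC5 = 17807911202850958789.

17807911202850958789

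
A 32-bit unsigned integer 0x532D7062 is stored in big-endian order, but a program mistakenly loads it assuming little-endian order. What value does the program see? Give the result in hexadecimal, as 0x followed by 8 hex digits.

0x62702D53

Stored big-endian, the bytes at ascending addresses are 53 2D 70 62.
Read back as little-endian, the first byte is least significant, giving 0x62702D53.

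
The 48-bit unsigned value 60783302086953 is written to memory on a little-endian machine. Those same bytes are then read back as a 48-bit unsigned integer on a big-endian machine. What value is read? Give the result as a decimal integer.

45153548453943

60783302086953 in 48-bit hexadecimal is 0x374837211129.
Stored little-endian, the bytes at ascending addresses are 29 11 21 37 48 37.
Read back as big-endian, the last byte is least significant, giving 0x291121374837.
0x291121374837 = 45153548453943.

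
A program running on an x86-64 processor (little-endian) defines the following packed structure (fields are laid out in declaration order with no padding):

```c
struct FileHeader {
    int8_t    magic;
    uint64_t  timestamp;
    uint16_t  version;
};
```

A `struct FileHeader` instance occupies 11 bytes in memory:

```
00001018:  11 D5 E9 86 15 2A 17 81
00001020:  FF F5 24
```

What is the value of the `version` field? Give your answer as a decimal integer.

9461

`version` follows `magic` (1 B), `timestamp` (8 B), so it starts at offset 1 + 8 = 9 and occupies 2 bytes.
Bytes at offsets 9..10: F5 24.
In little-endian order the low byte comes first in memory.
Reassemble most-significant byte first: 24 F5 → 0x24F5.
0x24F5 = 9461.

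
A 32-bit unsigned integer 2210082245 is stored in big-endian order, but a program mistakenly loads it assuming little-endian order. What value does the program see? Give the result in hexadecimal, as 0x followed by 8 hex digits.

2210082245 in 32-bit hexadecimal is 0x83BB2DC5.
Stored big-endian, the bytes at ascending addresses are 83 BB 2D C5.
Read back as little-endian, the first byte is least significant, giving 0xC52DBB83.

0xC52DBB83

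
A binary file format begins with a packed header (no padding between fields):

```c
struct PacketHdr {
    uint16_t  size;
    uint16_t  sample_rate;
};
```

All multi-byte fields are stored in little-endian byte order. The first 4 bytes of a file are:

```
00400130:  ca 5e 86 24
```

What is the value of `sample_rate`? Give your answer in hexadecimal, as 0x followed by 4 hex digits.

`sample_rate` follows `size` (2 bytes), so it starts at byte offset 2 and occupies 2 bytes.
Bytes at offsets 2..3: 86 24.
Little-endian stores the least-significant byte at the lowest address.
Reassemble most-significant byte first: 24 86 → 0x2486.

0x2486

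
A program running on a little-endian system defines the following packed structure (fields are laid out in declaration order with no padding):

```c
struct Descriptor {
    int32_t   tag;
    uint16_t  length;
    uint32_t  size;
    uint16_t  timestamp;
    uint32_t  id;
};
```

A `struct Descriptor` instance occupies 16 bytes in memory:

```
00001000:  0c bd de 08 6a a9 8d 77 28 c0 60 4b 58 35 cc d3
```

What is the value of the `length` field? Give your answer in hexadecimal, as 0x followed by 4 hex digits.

`length` follows `tag` (4 bytes), so it starts at byte offset 4 and occupies 2 bytes.
Bytes at offsets 4..5: 6A A9.
In little-endian order the low byte comes first in memory.
Reassemble most-significant byte first: A9 6A → 0xA96A.

0xA96A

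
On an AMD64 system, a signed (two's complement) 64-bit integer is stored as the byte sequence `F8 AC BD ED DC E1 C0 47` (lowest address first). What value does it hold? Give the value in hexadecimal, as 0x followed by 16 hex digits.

Little-endian: lowest address holds the least-significant byte.
Reassemble most-significant byte first: 47 C0 E1 DC ED BD AC F8 → 0x47C0E1DCEDBDACF8.

0x47C0E1DCEDBDACF8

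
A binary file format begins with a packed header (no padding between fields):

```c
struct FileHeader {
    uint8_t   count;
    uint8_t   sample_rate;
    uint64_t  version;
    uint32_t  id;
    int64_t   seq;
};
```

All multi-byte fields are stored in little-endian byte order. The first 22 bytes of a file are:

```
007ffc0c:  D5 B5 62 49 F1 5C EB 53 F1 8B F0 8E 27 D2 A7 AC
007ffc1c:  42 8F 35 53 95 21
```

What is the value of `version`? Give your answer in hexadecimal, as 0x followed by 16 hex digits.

0x8BF153EB5CF14962

`version` follows `count` (1 B), `sample_rate` (1 B), so it starts at offset 1 + 1 = 2 and occupies 8 bytes.
Bytes at offsets 2..9: 62 49 F1 5C EB 53 F1 8B.
Little-endian stores the least-significant byte at the lowest address.
Reassemble most-significant byte first: 8B F1 53 EB 5C F1 49 62 → 0x8BF153EB5CF14962.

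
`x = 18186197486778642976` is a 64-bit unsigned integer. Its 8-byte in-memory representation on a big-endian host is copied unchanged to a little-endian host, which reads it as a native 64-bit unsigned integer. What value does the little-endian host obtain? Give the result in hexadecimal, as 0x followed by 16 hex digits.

18186197486778642976 in 64-bit hexadecimal is 0xFC625A42768AF220.
Stored big-endian, the bytes at ascending addresses are FC 62 5A 42 76 8A F2 20.
Read back as little-endian, the first byte is least significant, giving 0x20F28A76425A62FC.

0x20F28A76425A62FC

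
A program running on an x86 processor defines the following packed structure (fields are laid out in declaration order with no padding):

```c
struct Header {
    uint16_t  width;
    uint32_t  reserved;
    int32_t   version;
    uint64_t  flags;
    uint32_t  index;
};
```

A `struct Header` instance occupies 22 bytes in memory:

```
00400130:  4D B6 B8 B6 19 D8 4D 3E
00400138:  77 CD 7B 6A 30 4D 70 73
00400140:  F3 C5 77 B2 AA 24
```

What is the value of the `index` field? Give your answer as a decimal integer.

`index` follows `width` (2 B), `reserved` (4 B), `version` (4 B), `flags` (8 B), so it starts at offset 2 + 4 + 4 + 8 = 18 and occupies 4 bytes.
Bytes at offsets 18..21: 77 B2 AA 24.
In little-endian order the low byte comes first in memory.
Reassemble most-significant byte first: 24 AA B2 77 → 0x24AAB277.
0x24AAB277 = 615166583.

615166583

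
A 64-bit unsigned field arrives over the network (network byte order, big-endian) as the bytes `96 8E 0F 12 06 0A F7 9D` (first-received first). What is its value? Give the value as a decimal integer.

10848625122467313565

Big-endian: lowest address holds the most-significant byte.
The bytes are already most-significant first: 0x968E0F12060AF79D.
0x968E0F12060AF79D = 10848625122467313565.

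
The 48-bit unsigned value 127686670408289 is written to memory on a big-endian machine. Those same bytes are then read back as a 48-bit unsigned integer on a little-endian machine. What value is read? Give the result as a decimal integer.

107591638065524

127686670408289 in 48-bit hexadecimal is 0x74215EA1DA61.
Stored big-endian, the bytes at ascending addresses are 74 21 5E A1 DA 61.
Read back as little-endian, the first byte is least significant, giving 0x61DAA15E2174.
0x61DAA15E2174 = 107591638065524.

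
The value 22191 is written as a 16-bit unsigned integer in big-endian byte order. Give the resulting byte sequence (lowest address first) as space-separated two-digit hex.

22191 in hexadecimal, padded to 16 bits, is 0x56AF.
Split into bytes (most-significant first): 56 AF.
Big-endian stores the most-significant byte at the lowest address.
So the memory order matches the most-significant-first order: 56 AF.

56 AF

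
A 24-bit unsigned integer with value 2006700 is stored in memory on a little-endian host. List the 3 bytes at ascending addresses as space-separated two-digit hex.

AC 9E 1E

2006700 in hexadecimal, padded to 24 bits, is 0x1E9EAC.
Split into bytes (most-significant first): 1E 9E AC.
Little-endian stores the least-significant byte at the lowest address.
So at ascending addresses the bytes are AC 9E 1E.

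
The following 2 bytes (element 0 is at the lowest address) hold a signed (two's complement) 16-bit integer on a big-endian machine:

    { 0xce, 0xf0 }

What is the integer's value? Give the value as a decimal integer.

In big-endian order the high byte comes first in memory.
The bytes are already most-significant first: 0xCEF0.
Top bit is set, so as a signed 16-bit value this is 0xCEF0 − 2^16 = -12560.

-12560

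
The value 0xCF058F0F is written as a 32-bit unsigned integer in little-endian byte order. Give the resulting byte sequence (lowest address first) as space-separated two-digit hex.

Split into bytes (most-significant first): CF 05 8F 0F.
In little-endian order the low byte comes first in memory.
So at ascending addresses the bytes are 0F 8F 05 CF.

0F 8F 05 CF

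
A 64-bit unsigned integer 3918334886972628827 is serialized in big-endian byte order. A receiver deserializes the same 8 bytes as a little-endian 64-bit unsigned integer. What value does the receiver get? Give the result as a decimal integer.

3918334886972628827 in 64-bit hexadecimal is 0x3660B8D1C9061F5B.
Stored big-endian, the bytes at ascending addresses are 36 60 B8 D1 C9 06 1F 5B.
Read back as little-endian, the first byte is least significant, giving 0x5B1F06C9D1B86036.
0x5B1F06C9D1B86036 = 6565974245606187062.

6565974245606187062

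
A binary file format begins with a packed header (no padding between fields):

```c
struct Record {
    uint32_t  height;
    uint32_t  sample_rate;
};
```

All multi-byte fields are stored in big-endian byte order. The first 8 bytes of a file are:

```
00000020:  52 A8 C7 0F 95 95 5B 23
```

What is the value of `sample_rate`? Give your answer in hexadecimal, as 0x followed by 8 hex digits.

`sample_rate` follows `height` (4 bytes), so it starts at byte offset 4 and occupies 4 bytes.
Bytes at offsets 4..7: 95 95 5B 23.
In big-endian order the high byte comes first in memory.
The bytes are already most-significant first: 0x95955B23.

0x95955B23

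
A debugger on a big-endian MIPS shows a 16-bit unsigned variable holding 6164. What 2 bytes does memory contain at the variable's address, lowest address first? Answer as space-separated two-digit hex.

6164 in hexadecimal, padded to 16 bits, is 0x1814.
Split into bytes (most-significant first): 18 14.
Big-endian: lowest address holds the most-significant byte.
So the memory order matches the most-significant-first order: 18 14.

18 14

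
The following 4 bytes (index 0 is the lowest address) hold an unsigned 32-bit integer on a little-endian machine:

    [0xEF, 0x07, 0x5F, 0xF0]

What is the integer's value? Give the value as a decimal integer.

4032759791

In little-endian order the low byte comes first in memory.
Reassemble most-significant byte first: F0 5F 07 EF → 0xF05F07EF.
0xF05F07EF = 4032759791.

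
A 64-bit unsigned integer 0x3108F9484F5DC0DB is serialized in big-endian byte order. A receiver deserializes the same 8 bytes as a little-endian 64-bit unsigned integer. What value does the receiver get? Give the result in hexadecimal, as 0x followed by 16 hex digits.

0xDBC05D4F48F90831

Stored big-endian, the bytes at ascending addresses are 31 08 F9 48 4F 5D C0 DB.
Read back as little-endian, the first byte is least significant, giving 0xDBC05D4F48F90831.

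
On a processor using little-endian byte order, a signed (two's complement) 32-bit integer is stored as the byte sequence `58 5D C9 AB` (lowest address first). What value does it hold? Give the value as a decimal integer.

Little-endian: lowest address holds the least-significant byte.
Reassemble most-significant byte first: AB C9 5D 58 → 0xABC95D58.
Top bit is set, so as a signed 32-bit value this is 0xABC95D58 − 2^32 = -1412866728.

-1412866728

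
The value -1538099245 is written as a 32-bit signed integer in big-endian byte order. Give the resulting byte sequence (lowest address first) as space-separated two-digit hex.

Two's complement of -1538099245 in 32 bits: 1538099245 = 0x5BAD882D; invert → 0xA45277D2; add 1 → 0xA45277D3.
Split into bytes (most-significant first): A4 52 77 D3.
Big-endian: lowest address holds the most-significant byte.
So the memory order matches the most-significant-first order: A4 52 77 D3.

A4 52 77 D3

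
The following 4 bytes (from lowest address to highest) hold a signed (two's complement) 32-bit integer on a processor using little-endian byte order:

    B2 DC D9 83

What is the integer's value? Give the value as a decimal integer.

-2082874190

Little-endian stores the least-significant byte at the lowest address.
Reassemble most-significant byte first: 83 D9 DC B2 → 0x83D9DCB2.
Top bit is set, so as a signed 32-bit value this is 0x83D9DCB2 − 2^32 = -2082874190.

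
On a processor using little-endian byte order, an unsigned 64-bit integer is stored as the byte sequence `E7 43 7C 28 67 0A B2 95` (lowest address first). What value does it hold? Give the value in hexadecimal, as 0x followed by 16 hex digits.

Little-endian: lowest address holds the least-significant byte.
Reassemble most-significant byte first: 95 B2 0A 67 28 7C 43 E7 → 0x95B20A67287C43E7.

0x95B20A67287C43E7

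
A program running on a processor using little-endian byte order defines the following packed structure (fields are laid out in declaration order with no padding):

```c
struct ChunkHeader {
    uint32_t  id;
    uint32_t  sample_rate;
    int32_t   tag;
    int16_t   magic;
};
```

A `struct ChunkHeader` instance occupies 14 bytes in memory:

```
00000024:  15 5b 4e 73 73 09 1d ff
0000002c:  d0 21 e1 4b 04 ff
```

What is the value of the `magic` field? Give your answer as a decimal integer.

-252

`magic` follows `id` (4 B), `sample_rate` (4 B), `tag` (4 B), so it starts at offset 4 + 4 + 4 = 12 and occupies 2 bytes.
Bytes at offsets 12..13: 04 FF.
Little-endian: lowest address holds the least-significant byte.
Reassemble most-significant byte first: FF 04 → 0xFF04.
Top bit is set, so as a signed 16-bit value this is 0xFF04 − 2^16 = -252.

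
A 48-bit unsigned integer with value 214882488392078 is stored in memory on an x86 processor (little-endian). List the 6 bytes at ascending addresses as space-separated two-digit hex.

214882488392078 in hexadecimal, padded to 48 bits, is 0xC36F3A63998E.
Split into bytes (most-significant first): C3 6F 3A 63 99 8E.
In little-endian order the low byte comes first in memory.
So at ascending addresses the bytes are 8E 99 63 3A 6F C3.

8E 99 63 3A 6F C3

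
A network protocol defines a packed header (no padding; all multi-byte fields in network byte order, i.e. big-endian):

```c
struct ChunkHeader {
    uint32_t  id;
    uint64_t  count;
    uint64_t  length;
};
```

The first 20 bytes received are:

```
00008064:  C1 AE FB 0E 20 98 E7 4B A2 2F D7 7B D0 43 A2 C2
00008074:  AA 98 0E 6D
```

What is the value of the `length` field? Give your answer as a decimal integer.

15007017340298071661

`length` follows `id` (4 B), `count` (8 B), so it starts at offset 4 + 8 = 12 and occupies 8 bytes.
Bytes at offsets 12..19: D0 43 A2 C2 AA 98 0E 6D.
Big-endian stores the most-significant byte at the lowest address.
The bytes are already most-significant first: 0xD043A2C2AA980E6D.
0xD043A2C2AA980E6D = 15007017340298071661.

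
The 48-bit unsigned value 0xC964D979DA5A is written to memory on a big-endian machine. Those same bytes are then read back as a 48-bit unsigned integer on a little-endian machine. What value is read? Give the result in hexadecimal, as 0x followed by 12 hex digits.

0x5ADA79D964C9

Stored big-endian, the bytes at ascending addresses are C9 64 D9 79 DA 5A.
Read back as little-endian, the first byte is least significant, giving 0x5ADA79D964C9.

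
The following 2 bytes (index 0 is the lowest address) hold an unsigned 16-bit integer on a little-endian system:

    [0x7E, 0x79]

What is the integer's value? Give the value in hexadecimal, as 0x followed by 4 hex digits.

Little-endian stores the least-significant byte at the lowest address.
Reassemble most-significant byte first: 79 7E → 0x797E.

0x797E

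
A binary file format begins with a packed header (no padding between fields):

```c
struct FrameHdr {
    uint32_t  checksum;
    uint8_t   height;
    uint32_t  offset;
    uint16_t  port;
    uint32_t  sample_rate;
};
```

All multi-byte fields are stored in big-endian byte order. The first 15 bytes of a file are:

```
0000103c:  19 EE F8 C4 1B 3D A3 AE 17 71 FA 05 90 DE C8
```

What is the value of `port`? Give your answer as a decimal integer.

`port` follows `checksum` (4 B), `height` (1 B), `offset` (4 B), so it starts at offset 4 + 1 + 4 = 9 and occupies 2 bytes.
Bytes at offsets 9..10: 71 FA.
Big-endian stores the most-significant byte at the lowest address.
The bytes are already most-significant first: 0x71FA.
0x71FA = 29178.

29178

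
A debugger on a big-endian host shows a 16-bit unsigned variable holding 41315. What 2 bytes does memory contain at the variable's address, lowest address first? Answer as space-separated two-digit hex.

A1 63

41315 in hexadecimal, padded to 16 bits, is 0xA163.
Split into bytes (most-significant first): A1 63.
In big-endian order the high byte comes first in memory.
So the memory order matches the most-significant-first order: A1 63.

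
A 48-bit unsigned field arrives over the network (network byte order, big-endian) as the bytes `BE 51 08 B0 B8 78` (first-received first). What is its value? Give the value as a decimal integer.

209255247427704

Big-endian: lowest address holds the most-significant byte.
The bytes are already most-significant first: 0xBE5108B0B878.
0xBE5108B0B878 = 209255247427704.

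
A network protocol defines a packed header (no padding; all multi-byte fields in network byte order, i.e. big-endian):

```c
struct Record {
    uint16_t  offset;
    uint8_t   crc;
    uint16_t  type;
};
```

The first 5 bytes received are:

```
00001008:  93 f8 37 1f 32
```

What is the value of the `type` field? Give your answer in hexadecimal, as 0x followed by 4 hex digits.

`type` follows `offset` (2 B), `crc` (1 B), so it starts at offset 2 + 1 = 3 and occupies 2 bytes.
Bytes at offsets 3..4: 1F 32.
Big-endian: lowest address holds the most-significant byte.
The bytes are already most-significant first: 0x1F32.

0x1F32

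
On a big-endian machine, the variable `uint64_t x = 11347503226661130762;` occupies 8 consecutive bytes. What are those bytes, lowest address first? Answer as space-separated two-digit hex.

11347503226661130762 in hexadecimal, padded to 64 bits, is 0x9D7A6E1020BC520A.
Split into bytes (most-significant first): 9D 7A 6E 10 20 BC 52 0A.
Big-endian stores the most-significant byte at the lowest address.
So the memory order matches the most-significant-first order: 9D 7A 6E 10 20 BC 52 0A.

9D 7A 6E 10 20 BC 52 0A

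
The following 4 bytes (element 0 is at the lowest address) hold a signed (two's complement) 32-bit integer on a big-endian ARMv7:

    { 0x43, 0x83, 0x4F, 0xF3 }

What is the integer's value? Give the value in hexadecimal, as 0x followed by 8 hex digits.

0x43834FF3

Big-endian: lowest address holds the most-significant byte.
The bytes are already most-significant first: 0x43834FF3.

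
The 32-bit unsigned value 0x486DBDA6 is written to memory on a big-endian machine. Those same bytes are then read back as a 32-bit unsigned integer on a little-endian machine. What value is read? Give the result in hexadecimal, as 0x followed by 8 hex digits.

Stored big-endian, the bytes at ascending addresses are 48 6D BD A6.
Read back as little-endian, the first byte is least significant, giving 0xA6BD6D48.

0xA6BD6D48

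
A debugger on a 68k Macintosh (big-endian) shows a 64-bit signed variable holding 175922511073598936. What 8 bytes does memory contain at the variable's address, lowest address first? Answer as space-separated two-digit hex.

02 71 00 97 7C 89 5D D8

175922511073598936 in hexadecimal, padded to 64 bits, is 0x027100977C895DD8.
Split into bytes (most-significant first): 02 71 00 97 7C 89 5D D8.
In big-endian order the high byte comes first in memory.
So the memory order matches the most-significant-first order: 02 71 00 97 7C 89 5D D8.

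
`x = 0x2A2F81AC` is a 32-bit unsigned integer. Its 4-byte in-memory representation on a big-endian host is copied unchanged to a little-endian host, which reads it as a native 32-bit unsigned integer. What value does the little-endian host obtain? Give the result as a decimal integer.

2894147370

Stored big-endian, the bytes at ascending addresses are 2A 2F 81 AC.
Read back as little-endian, the first byte is least significant, giving 0xAC812F2A.
0xAC812F2A = 2894147370.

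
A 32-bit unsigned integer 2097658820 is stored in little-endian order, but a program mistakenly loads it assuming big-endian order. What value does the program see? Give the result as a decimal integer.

2097658820 in 32-bit hexadecimal is 0x7D07BBC4.
Stored little-endian, the bytes at ascending addresses are C4 BB 07 7D.
Read back as big-endian, the last byte is least significant, giving 0xC4BB077D.
0xC4BB077D = 3300591485.

3300591485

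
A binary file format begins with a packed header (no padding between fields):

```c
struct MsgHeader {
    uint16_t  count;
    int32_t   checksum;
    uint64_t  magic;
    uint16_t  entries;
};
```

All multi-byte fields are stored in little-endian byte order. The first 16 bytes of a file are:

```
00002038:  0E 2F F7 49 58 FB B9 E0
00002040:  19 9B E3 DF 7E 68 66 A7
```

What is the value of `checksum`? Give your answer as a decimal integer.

-78099977

`checksum` follows `count` (2 bytes), so it starts at byte offset 2 and occupies 4 bytes.
Bytes at offsets 2..5: F7 49 58 FB.
Little-endian: lowest address holds the least-significant byte.
Reassemble most-significant byte first: FB 58 49 F7 → 0xFB5849F7.
Top bit is set, so as a signed 32-bit value this is 0xFB5849F7 − 2^32 = -78099977.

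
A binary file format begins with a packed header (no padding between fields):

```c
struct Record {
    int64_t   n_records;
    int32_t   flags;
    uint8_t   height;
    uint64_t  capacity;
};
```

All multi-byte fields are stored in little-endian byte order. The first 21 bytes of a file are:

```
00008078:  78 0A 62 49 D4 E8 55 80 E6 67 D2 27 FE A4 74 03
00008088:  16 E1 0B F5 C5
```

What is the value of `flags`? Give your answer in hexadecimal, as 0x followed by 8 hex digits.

`flags` follows `n_records` (8 bytes), so it starts at byte offset 8 and occupies 4 bytes.
Bytes at offsets 8..11: E6 67 D2 27.
Little-endian stores the least-significant byte at the lowest address.
Reassemble most-significant byte first: 27 D2 67 E6 → 0x27D267E6.

0x27D267E6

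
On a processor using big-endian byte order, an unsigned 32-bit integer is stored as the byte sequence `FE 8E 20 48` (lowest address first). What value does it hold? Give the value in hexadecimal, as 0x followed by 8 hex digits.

0xFE8E2048

In big-endian order the high byte comes first in memory.
The bytes are already most-significant first: 0xFE8E2048.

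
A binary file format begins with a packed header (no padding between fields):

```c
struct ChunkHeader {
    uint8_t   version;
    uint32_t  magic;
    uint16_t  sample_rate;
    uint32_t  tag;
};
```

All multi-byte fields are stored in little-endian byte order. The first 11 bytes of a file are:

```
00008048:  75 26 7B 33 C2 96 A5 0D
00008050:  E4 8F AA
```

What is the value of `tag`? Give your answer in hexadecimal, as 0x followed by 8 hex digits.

`tag` follows `version` (1 B), `magic` (4 B), `sample_rate` (2 B), so it starts at offset 1 + 4 + 2 = 7 and occupies 4 bytes.
Bytes at offsets 7..10: 0D E4 8F AA.
Little-endian: lowest address holds the least-significant byte.
Reassemble most-significant byte first: AA 8F E4 0D → 0xAA8FE40D.

0xAA8FE40D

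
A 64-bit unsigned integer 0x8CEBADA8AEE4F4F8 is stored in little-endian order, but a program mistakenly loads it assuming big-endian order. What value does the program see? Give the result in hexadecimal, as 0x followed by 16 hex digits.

Stored little-endian, the bytes at ascending addresses are F8 F4 E4 AE A8 AD EB 8C.
Read back as big-endian, the last byte is least significant, giving 0xF8F4E4AEA8ADEB8C.

0xF8F4E4AEA8ADEB8C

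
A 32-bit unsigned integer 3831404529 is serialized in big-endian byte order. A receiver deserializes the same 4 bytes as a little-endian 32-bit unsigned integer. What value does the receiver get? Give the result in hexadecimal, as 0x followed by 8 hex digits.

3831404529 in 32-bit hexadecimal is 0xE45E97F1.
Stored big-endian, the bytes at ascending addresses are E4 5E 97 F1.
Read back as little-endian, the first byte is least significant, giving 0xF1975EE4.

0xF1975EE4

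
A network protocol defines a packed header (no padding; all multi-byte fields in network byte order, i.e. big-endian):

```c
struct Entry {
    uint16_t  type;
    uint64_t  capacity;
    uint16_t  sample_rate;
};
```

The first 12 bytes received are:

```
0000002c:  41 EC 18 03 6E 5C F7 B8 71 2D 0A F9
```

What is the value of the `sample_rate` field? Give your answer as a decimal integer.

`sample_rate` follows `type` (2 B), `capacity` (8 B), so it starts at offset 2 + 8 = 10 and occupies 2 bytes.
Bytes at offsets 10..11: 0A F9.
In big-endian order the high byte comes first in memory.
The bytes are already most-significant first: 0x0AF9.
0x0AF9 = 2809.

2809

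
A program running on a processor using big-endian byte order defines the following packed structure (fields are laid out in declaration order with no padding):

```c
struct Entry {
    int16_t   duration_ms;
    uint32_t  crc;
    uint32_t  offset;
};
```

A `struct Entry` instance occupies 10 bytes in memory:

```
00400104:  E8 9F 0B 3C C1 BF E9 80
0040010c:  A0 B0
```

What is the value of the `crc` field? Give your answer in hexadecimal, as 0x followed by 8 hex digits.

`crc` follows `duration_ms` (2 bytes), so it starts at byte offset 2 and occupies 4 bytes.
Bytes at offsets 2..5: 0B 3C C1 BF.
Big-endian stores the most-significant byte at the lowest address.
The bytes are already most-significant first: 0x0B3CC1BF.

0x0B3CC1BF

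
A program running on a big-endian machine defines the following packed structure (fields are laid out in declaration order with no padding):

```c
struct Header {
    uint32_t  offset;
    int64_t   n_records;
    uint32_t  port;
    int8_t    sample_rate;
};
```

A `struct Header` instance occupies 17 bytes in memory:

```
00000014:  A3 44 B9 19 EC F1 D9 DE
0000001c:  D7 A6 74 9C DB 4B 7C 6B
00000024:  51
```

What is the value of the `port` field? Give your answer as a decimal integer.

3679157355

`port` follows `offset` (4 B), `n_records` (8 B), so it starts at offset 4 + 8 = 12 and occupies 4 bytes.
Bytes at offsets 12..15: DB 4B 7C 6B.
Big-endian: lowest address holds the most-significant byte.
The bytes are already most-significant first: 0xDB4B7C6B.
0xDB4B7C6B = 3679157355.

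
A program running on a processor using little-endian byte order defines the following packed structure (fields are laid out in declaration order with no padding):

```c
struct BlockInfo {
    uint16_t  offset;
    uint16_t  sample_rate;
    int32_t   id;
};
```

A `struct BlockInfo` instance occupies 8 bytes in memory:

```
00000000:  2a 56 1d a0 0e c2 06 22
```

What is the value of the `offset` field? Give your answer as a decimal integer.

`offset` is the first field, at byte offset 0, occupying 2 bytes.
Bytes at offsets 0..1: 2A 56.
Little-endian stores the least-significant byte at the lowest address.
Reassemble most-significant byte first: 56 2A → 0x562A.
0x562A = 22058.

22058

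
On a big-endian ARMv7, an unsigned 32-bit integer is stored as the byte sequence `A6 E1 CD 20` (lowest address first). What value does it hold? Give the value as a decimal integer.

Big-endian stores the most-significant byte at the lowest address.
The bytes are already most-significant first: 0xA6E1CD20.
0xA6E1CD20 = 2799815968.

2799815968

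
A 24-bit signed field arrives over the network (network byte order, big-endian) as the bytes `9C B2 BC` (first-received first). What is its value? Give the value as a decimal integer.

Big-endian: lowest address holds the most-significant byte.
The bytes are already most-significant first: 0x9CB2BC.
Top bit is set, so as a signed 24-bit value this is 0x9CB2BC − 2^24 = -6507844.

-6507844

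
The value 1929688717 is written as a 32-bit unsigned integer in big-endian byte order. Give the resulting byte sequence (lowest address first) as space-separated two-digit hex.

73 04 B6 8D

1929688717 in hexadecimal, padded to 32 bits, is 0x7304B68D.
Split into bytes (most-significant first): 73 04 B6 8D.
Big-endian stores the most-significant byte at the lowest address.
So the memory order matches the most-significant-first order: 73 04 B6 8D.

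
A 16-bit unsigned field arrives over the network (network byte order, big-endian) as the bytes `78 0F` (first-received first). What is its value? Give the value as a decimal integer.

30735

Big-endian stores the most-significant byte at the lowest address.
The bytes are already most-significant first: 0x780F.
0x780F = 30735.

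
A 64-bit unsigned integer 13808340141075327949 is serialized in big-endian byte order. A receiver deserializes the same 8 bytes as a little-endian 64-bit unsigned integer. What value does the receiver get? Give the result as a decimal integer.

13808340141075327949 in 64-bit hexadecimal is 0xBFA11432D68FEBCD.
Stored big-endian, the bytes at ascending addresses are BF A1 14 32 D6 8F EB CD.
Read back as little-endian, the first byte is least significant, giving 0xCDEB8FD63214A1BF.
0xCDEB8FD63214A1BF = 14838111547428217279.

14838111547428217279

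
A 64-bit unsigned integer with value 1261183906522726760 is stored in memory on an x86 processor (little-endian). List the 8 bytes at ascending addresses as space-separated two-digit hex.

1261183906522726760 in hexadecimal, padded to 64 bits, is 0x1180A014B8BA0168.
Split into bytes (most-significant first): 11 80 A0 14 B8 BA 01 68.
Little-endian: lowest address holds the least-significant byte.
So at ascending addresses the bytes are 68 01 BA B8 14 A0 80 11.

68 01 BA B8 14 A0 80 11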